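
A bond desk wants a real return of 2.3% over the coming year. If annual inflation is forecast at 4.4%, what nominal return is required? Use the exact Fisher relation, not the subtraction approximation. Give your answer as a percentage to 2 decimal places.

By the Fisher equation, 1 + r_nom = (1 + 2.3%)(1 + 4.4%) = 1.023 × 1.044 = 1.068012.
So r_nom = 6.8012%.

6.80%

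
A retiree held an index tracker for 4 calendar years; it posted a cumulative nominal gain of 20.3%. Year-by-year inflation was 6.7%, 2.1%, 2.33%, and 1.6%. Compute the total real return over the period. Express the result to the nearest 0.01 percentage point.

6.21%

Cumulative inflation factor: 1.067 × 1.021 × 1.0233 × 1.016 ≈ 1.13263.
Nominal growth factor: 1.20300. Real growth factor = 1.20300 / 1.13263 ≈ 1.06213.
Total real return ≈ 6.2133%.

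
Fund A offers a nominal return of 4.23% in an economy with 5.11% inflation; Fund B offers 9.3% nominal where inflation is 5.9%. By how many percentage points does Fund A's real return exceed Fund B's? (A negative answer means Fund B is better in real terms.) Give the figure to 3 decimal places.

Fund A real return: 1.0423/1.0511 − 1 = -0.8372%.
Fund B real return: 1.093/1.059 − 1 = 3.2106%.
Difference: -0.8372 − 3.2106 = -4.0478 pp.

-4.048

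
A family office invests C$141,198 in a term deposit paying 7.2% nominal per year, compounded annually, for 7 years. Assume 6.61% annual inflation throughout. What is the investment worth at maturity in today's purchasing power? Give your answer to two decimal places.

Nominal value at maturity: C$141,198 × (1 + 7.2%)^7 ≈ C$229,716.42.
Price-level factor over 7 years: (1 + 6.61%)^7 ≈ 1.5652568154.
Dividing the nominal maturity value by the price-level factor gives the value in today's money.

C$146,759.57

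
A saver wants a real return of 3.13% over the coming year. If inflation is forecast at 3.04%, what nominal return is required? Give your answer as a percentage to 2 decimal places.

By the Fisher equation, 1 + r_nom = (1 + 3.13%)(1 + 3.04%) = 1.0313 × 1.0304 = 1.06265152.
So r_nom = 6.265152%.

6.27%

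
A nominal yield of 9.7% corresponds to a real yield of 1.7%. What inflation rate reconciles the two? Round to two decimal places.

From (1+r_nom) = (1+r_real)(1+π), we get 1+π = (1 + 9.7%)/(1 + 1.7%) = 1.097/1.017 ≈ 1.07866.
So π ≈ 7.8663%.

7.87%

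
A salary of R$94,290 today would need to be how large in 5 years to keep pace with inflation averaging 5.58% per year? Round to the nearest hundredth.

R$123,701.20

Cumulative price-level factor: (1+5.58%)^5 ≈ 1.3119228259.
The nominal amount required is R$94,290 scaled up by that factor.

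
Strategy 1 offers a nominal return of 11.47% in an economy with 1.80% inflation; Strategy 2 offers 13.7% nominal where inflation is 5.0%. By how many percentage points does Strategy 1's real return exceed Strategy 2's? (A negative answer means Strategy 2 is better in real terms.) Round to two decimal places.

Strategy 1 real return: 1.1147/1.0180 − 1 = 9.499%.
Strategy 2 real return: 1.137/1.050 − 1 = 8.286%.
Difference: 9.499 − 8.286 = 1.213 pp.

1.21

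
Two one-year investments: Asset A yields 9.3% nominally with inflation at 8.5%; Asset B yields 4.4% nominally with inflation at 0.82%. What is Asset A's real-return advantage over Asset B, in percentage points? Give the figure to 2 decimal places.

Asset A real return: 1.093/1.085 − 1 = 0.737%.
Asset B real return: 1.044/1.0082 − 1 = 3.551%.
Difference: 0.737 − 3.551 = -2.814 pp.

-2.81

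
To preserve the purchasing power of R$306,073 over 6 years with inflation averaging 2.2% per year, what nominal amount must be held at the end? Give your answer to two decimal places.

R$348,762.99

Cumulative price-level factor: (1+2.2%)^6 ≈ 1.1394765049.
The nominal amount required is R$306,073 scaled up by that factor.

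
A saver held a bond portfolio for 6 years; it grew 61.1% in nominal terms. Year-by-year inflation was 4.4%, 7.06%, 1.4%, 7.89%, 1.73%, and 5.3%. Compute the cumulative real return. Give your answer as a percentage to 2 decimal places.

Cumulative inflation factor: 1.044 × 1.0706 × 1.014 × 1.0789 × 1.0173 × 1.053 ≈ 1.30986.
Nominal growth factor: 1.61100. Real growth factor = 1.61100 / 1.30986 ≈ 1.22990.
Total real return ≈ 22.9904%.

22.99%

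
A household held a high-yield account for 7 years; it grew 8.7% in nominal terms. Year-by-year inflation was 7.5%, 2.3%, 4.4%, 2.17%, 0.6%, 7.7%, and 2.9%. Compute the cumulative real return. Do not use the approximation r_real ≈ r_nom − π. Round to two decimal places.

Cumulative inflation factor: 1.075 × 1.023 × 1.044 × 1.0217 × 1.006 × 1.077 × 1.029 ≈ 1.30779.
Nominal growth factor: 1.08700. Real growth factor = 1.08700 / 1.30779 ≈ 0.83118.
Total real return ≈ -16.8825%.

-16.88%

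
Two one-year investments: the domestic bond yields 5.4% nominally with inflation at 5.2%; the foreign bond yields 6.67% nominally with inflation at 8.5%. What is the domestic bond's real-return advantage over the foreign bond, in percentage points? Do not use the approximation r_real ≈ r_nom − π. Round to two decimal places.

The domestic bond real return: 1.054/1.052 − 1 = 0.190%.
The foreign bond real return: 1.0667/1.085 − 1 = -1.687%.
Difference: 0.190 − (-1.687) = 1.877 pp.

1.88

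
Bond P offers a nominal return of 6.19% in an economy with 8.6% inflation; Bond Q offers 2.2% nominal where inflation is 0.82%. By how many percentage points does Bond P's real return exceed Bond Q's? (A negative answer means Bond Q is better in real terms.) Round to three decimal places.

Bond P real return: 1.0619/1.086 − 1 = -2.2192%.
Bond Q real return: 1.022/1.0082 − 1 = 1.3688%.
Difference: -2.2192 − 1.3688 = -3.5880 pp.

-3.588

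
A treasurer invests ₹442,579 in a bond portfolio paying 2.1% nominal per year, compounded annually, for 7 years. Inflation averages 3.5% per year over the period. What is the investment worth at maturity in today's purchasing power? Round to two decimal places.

₹402,335.68

Nominal value at maturity: ₹442,579 × (1 + 2.1%)^7 ≈ ₹511,883.34.
Price-level factor over 7 years: (1 + 3.5%)^7 ≈ 1.2722792628.
Dividing the nominal maturity value by the price-level factor gives the value in today's money.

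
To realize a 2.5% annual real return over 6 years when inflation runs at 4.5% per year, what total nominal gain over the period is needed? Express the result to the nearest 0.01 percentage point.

51.02%

Required annual nominal rate: (1+2.5%)(1+4.5%) − 1 = 7.1125%.
Cumulative over 6 years: (1 + 0.071125)^6 − 1 ≈ 0.51022.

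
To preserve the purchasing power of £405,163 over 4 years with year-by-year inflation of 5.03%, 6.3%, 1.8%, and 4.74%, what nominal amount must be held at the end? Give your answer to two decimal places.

£482,321.65

Cumulative price-level factor: 1.0503 × 1.063 × 1.018 × 1.0474 ≈ 1.1904385373.
The nominal amount required is £405,163 scaled up by that factor.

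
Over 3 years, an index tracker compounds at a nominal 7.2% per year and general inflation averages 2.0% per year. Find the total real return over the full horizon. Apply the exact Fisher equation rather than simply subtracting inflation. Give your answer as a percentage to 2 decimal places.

16.09%

The annual real rate is (1+7.2%)/(1+2.0%) − 1 = 5.0980%.
Compounded over 3 years: (1 + 0.050980)^3 − 1 ≈ 0.16087.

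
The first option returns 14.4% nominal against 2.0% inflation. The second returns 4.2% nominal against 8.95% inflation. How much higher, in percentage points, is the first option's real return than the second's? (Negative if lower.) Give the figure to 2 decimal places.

16.52

The first option real return: 1.144/1.020 − 1 = 12.157%.
The second real return: 1.042/1.0895 − 1 = -4.360%.
Difference: 12.157 − (-4.360) = 16.517 pp.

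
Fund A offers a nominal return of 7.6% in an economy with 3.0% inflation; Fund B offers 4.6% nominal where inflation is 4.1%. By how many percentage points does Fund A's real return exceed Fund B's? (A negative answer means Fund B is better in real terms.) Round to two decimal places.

Fund A real return: 1.076/1.030 − 1 = 4.466%.
Fund B real return: 1.046/1.041 − 1 = 0.480%.
Difference: 4.466 − 0.480 = 3.986 pp.

3.99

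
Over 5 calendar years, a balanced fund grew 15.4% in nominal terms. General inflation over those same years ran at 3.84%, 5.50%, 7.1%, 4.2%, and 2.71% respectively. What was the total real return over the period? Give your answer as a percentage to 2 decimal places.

-8.10%

Cumulative inflation factor: 1.0384 × 1.0550 × 1.071 × 1.042 × 1.0271 ≈ 1.25570.
Nominal growth factor: 1.15400. Real growth factor = 1.15400 / 1.25570 ≈ 0.91901.
Total real return ≈ -8.0993%.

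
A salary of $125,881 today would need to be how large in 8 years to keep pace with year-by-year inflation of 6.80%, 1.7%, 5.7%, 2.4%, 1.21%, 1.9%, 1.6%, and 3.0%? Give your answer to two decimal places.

Cumulative price-level factor: 1.0680 × 1.017 × 1.057 × 1.024 × 1.0121 × 1.019 × 1.016 × 1.030 ≈ 1.2688073655.
Multiplying $125,881 by the price-level factor gives the future nominal sum.

$159,718.74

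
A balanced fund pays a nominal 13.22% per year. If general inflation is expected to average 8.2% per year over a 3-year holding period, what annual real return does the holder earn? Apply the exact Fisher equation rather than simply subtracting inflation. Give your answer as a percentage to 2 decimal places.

With constant rates the annual real return is the same each year: (1+13.22%)/(1+8.2%) − 1 = 0.04640.

4.64%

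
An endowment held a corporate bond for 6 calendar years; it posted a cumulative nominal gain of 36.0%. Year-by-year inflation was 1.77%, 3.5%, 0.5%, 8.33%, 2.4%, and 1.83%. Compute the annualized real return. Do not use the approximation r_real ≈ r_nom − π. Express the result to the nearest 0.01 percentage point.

2.17%

Cumulative inflation factor: 1.0177 × 1.035 × 1.005 × 1.0833 × 1.024 × 1.0183 ≈ 1.19578.
Nominal growth factor: 1.36000. Real growth factor = 1.36000 / 1.19578 ≈ 1.13733.
Annualized: 1.13733^(1/6) − 1 ≈ 0.02168.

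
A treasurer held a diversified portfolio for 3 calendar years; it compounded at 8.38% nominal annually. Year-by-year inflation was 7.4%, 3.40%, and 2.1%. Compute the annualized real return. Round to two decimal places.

Cumulative inflation factor: 1.074 × 1.0340 × 1.021 ≈ 1.13384.
Nominal growth factor: 1.27306. Real growth factor = 1.27306 / 1.13384 ≈ 1.12279.
Annualized: 1.12279^(1/3) − 1 ≈ 0.03936.

3.94%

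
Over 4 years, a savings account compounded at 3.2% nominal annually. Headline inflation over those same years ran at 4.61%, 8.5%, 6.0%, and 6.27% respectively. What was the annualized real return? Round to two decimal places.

Cumulative inflation factor: 1.0461 × 1.085 × 1.060 × 1.0627 ≈ 1.27856.
Nominal growth factor: 1.13428. Real growth factor = 1.13428 / 1.27856 ≈ 0.88715.
Annualized: 0.88715^(1/4) − 1 ≈ -0.02949.

-2.95%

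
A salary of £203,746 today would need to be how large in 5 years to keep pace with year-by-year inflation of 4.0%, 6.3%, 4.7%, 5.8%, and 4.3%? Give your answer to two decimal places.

£260,238.98

Cumulative price-level factor: 1.040 × 1.063 × 1.047 × 1.058 × 1.043 ≈ 1.2772716172.
The nominal amount required is £203,746 scaled up by that factor.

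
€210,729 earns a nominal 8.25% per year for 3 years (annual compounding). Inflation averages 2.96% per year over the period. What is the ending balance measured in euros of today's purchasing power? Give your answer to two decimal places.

€244,907.69

Nominal value at maturity: €210,729 × (1 + 8.25%)^3 ≈ €267,305.58.
Price-level factor over 3 years: (1 + 2.96%)^3 ≈ 1.0914544143.
Dividing the nominal maturity value by the price-level factor gives the value in today's money.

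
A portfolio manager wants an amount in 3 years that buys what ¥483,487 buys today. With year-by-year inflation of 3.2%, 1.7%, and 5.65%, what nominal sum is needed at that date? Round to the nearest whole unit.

¥536,111

Cumulative price-level factor: 1.032 × 1.017 × 1.0565 = 1.108843236.
Multiplying ¥483,487 by the price-level factor gives the future nominal sum.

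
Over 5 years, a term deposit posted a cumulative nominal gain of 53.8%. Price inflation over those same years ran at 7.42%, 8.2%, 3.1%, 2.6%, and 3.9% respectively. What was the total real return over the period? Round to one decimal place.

Cumulative inflation factor: 1.0742 × 1.082 × 1.031 × 1.026 × 1.039 ≈ 1.27742.
Nominal growth factor: 1.53800. Real growth factor = 1.53800 / 1.27742 ≈ 1.20399.
Total real return ≈ 20.3989%.

20.4%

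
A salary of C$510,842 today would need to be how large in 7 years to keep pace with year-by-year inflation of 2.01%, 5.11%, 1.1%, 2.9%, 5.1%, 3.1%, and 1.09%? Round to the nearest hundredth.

C$624,179.48

Cumulative price-level factor: 1.0201 × 1.0511 × 1.011 × 1.029 × 1.051 × 1.031 × 1.0109 ≈ 1.2218640635.
The nominal amount required is C$510,842 scaled up by that factor.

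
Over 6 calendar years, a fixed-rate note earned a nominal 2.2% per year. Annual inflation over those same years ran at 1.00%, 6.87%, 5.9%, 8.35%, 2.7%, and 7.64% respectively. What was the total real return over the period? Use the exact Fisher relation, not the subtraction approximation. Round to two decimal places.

Cumulative inflation factor: 1.0100 × 1.0687 × 1.059 × 1.0835 × 1.027 × 1.0764 ≈ 1.36913.
Nominal growth factor: 1.13948. Real growth factor = 1.13948 / 1.36913 ≈ 0.83226.
Total real return ≈ -16.7740%.

-16.77%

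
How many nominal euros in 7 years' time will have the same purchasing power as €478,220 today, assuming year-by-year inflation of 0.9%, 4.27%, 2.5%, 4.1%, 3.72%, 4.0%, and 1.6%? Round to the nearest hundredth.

€588,359.03

Cumulative price-level factor: 1.009 × 1.0427 × 1.025 × 1.041 × 1.0372 × 1.040 × 1.016 ≈ 1.2303103854.
Multiplying €478,220 by the price-level factor gives the future nominal sum.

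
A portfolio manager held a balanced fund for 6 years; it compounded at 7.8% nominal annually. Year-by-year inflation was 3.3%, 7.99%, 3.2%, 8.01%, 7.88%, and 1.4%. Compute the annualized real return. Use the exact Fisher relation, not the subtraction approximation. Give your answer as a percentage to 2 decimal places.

2.41%

Cumulative inflation factor: 1.033 × 1.0799 × 1.032 × 1.0801 × 1.0788 × 1.014 ≈ 1.36021.
Nominal growth factor: 1.56932. Real growth factor = 1.56932 / 1.36021 ≈ 1.15374.
Annualized: 1.15374^(1/6) − 1 ≈ 0.02412.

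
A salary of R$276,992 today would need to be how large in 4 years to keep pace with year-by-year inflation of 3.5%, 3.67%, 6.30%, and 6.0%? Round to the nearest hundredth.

R$334,888.17

Cumulative price-level factor: 1.035 × 1.0367 × 1.0630 × 1.060 ≈ 1.2090174749.
Multiplying R$276,992 by the price-level factor gives the future nominal sum.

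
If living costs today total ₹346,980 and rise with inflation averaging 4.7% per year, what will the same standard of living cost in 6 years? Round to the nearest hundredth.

₹457,071.91

Cumulative price-level factor: (1+4.7%)^6 ≈ 1.3172860421.
Multiplying ₹346,980 by the price-level factor gives the future nominal sum.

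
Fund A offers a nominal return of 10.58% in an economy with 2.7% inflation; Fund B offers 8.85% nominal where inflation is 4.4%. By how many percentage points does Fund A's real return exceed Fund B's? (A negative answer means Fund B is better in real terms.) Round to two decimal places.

Fund A real return: 1.1058/1.027 − 1 = 7.673%.
Fund B real return: 1.0885/1.044 − 1 = 4.262%.
Difference: 7.673 − 4.262 = 3.411 pp.

3.41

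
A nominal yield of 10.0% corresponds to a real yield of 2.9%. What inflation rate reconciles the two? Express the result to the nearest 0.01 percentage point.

From (1+r_nom) = (1+r_real)(1+π), we get 1+π = (1 + 10.0%)/(1 + 2.9%) = 1.100/1.029 ≈ 1.06900.
So π ≈ 6.8999%.

6.90%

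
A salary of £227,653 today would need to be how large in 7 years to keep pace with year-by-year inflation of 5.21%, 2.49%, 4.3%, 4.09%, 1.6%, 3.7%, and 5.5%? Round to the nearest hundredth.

£296,230.75

Cumulative price-level factor: 1.0521 × 1.0249 × 1.043 × 1.0409 × 1.016 × 1.037 × 1.055 ≈ 1.3012380515.
Multiplying £227,653 by the price-level factor gives the future nominal sum.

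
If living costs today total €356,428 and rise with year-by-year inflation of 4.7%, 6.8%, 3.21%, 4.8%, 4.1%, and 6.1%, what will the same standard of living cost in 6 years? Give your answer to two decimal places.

Cumulative price-level factor: 1.047 × 1.068 × 1.0321 × 1.048 × 1.041 × 1.061 ≈ 1.3358789560.
The nominal amount required is €356,428 scaled up by that factor.

€476,144.66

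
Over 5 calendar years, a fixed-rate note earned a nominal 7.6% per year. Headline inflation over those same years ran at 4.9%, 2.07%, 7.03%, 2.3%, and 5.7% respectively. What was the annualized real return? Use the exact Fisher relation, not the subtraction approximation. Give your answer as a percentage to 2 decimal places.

Cumulative inflation factor: 1.049 × 1.0207 × 1.0703 × 1.023 × 1.057 ≈ 1.23917.
Nominal growth factor: 1.44232. Real growth factor = 1.44232 / 1.23917 ≈ 1.16394.
Annualized: 1.16394^(1/5) − 1 ≈ 0.03083.

3.08%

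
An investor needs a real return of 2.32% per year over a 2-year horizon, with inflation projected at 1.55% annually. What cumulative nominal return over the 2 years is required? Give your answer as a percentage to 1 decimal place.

Required annual nominal rate: (1+2.32%)(1+1.55%) − 1 = 3.90596%.
Cumulative over 2 years: (1 + 0.0390596)^2 − 1 ≈ 0.07964.

8.0%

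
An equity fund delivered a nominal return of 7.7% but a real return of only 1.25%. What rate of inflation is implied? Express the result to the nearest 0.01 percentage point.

6.37%

From (1+r_nom) = (1+r_real)(1+π), we get 1+π = (1 + 7.7%)/(1 + 1.25%) = 1.077/1.0125 ≈ 1.06370.
So π ≈ 6.3704%.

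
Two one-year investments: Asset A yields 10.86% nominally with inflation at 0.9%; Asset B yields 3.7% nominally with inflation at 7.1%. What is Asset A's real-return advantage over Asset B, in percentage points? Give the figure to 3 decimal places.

13.046

Asset A real return: 1.1086/1.009 − 1 = 9.8712%.
Asset B real return: 1.037/1.071 − 1 = -3.1746%.
Difference: 9.8712 − (-3.1746) = 13.0458 pp.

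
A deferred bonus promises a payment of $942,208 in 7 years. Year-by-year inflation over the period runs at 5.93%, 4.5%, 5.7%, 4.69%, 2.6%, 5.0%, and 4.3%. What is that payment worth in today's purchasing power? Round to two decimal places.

$684,558.19

Price-level factor over 7 years: 1.0593 × 1.045 × 1.057 × 1.0469 × 1.026 × 1.050 × 1.043 ≈ 1.3763738669.
Purchasing power today: $942,208 divided by that factor.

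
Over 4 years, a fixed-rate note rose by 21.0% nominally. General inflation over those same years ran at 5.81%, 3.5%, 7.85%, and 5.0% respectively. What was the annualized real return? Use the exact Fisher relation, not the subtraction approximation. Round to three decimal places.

Cumulative inflation factor: 1.0581 × 1.035 × 1.0785 × 1.050 ≈ 1.24016.
Nominal growth factor: 1.21000. Real growth factor = 1.21000 / 1.24016 ≈ 0.97568.
Annualized: 0.97568^(1/4) − 1 ≈ -0.00614.

-0.614%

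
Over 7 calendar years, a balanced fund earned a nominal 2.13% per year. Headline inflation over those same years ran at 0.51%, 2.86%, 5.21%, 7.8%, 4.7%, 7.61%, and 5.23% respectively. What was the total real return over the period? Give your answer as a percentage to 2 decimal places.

-16.63%

Cumulative inflation factor: 1.0051 × 1.0286 × 1.0521 × 1.078 × 1.047 × 1.0761 × 1.0523 ≈ 1.39018.
Nominal growth factor: 1.15897. Real growth factor = 1.15897 / 1.39018 ≈ 0.83369.
Total real return ≈ -16.6313%.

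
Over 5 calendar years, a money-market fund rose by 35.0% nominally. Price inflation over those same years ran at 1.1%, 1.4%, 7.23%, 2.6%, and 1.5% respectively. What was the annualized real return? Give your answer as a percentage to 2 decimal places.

Cumulative inflation factor: 1.011 × 1.014 × 1.0723 × 1.026 × 1.015 ≈ 1.14477.
Nominal growth factor: 1.35000. Real growth factor = 1.35000 / 1.14477 ≈ 1.17927.
Annualized: 1.17927^(1/5) − 1 ≈ 0.03353.

3.35%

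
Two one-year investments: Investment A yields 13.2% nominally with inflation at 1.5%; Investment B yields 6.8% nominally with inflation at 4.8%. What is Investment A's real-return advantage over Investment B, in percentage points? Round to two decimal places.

Investment A real return: 1.132/1.015 − 1 = 11.527%.
Investment B real return: 1.068/1.048 − 1 = 1.908%.
Difference: 11.527 − 1.908 = 9.619 pp.

9.62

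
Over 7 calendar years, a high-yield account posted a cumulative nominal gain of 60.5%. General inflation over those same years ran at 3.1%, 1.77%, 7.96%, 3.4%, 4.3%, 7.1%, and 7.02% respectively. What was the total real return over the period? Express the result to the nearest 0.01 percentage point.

Cumulative inflation factor: 1.031 × 1.0177 × 1.0796 × 1.034 × 1.043 × 1.071 × 1.0702 ≈ 1.40023.
Nominal growth factor: 1.60500. Real growth factor = 1.60500 / 1.40023 ≈ 1.14624.
Total real return ≈ 14.6237%.

14.62%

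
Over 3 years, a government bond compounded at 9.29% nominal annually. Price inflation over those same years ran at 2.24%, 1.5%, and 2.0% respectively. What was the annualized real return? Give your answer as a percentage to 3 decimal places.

Cumulative inflation factor: 1.0224 × 1.015 × 1.020 ≈ 1.05849.
Nominal growth factor: 1.30539. Real growth factor = 1.30539 / 1.05849 ≈ 1.23326.
Annualized: 1.23326^(1/3) − 1 ≈ 0.07239.

7.239%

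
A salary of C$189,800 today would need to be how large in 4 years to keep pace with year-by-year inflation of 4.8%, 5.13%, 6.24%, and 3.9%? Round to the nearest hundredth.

C$230,827.62

Cumulative price-level factor: 1.048 × 1.0513 × 1.0624 × 1.039 ≈ 1.2161623563.
The nominal amount required is C$189,800 scaled up by that factor.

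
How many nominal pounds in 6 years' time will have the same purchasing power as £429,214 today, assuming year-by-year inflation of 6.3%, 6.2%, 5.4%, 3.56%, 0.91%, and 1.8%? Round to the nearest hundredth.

Cumulative price-level factor: 1.063 × 1.062 × 1.054 × 1.0356 × 1.0091 × 1.018 ≈ 1.2658213548.
The nominal amount required is £429,214 scaled up by that factor.

£543,308.25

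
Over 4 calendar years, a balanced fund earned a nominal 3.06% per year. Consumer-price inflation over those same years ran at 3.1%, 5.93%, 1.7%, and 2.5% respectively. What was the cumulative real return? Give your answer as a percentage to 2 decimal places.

-0.91%

Cumulative inflation factor: 1.031 × 1.0593 × 1.017 × 1.025 ≈ 1.13847.
Nominal growth factor: 1.12813. Real growth factor = 1.12813 / 1.13847 ≈ 0.99092.
Total real return ≈ -0.9081%.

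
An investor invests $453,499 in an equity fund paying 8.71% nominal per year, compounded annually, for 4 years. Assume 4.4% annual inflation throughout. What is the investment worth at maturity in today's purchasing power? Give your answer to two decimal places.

Nominal value at maturity: $453,499 × (1 + 8.71%)^4 ≈ $633,365.37.
Price-level factor over 4 years: (1 + 4.4%)^4 ≈ 1.1879604841.
Dividing the nominal maturity value by the price-level factor gives the value in today's money.

$533,153.57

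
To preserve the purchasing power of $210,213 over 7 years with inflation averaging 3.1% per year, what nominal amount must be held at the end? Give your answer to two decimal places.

Cumulative price-level factor: (1+3.1%)^7 ≈ 1.2382566157.
Multiplying $210,213 by the price-level factor gives the future nominal sum.

$260,297.64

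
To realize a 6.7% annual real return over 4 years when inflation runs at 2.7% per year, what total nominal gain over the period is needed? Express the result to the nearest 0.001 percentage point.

Required annual nominal rate: (1+6.7%)(1+2.7%) − 1 = 9.5809%.
Cumulative over 4 years: (1 + 0.095809)^4 − 1 ≈ 0.44191.

44.191%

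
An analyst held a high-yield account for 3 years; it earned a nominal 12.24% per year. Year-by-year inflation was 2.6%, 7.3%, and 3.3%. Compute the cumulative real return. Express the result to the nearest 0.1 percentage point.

24.3%

Cumulative inflation factor: 1.026 × 1.073 × 1.033 ≈ 1.13723.
Nominal growth factor: 1.41398. Real growth factor = 1.41398 / 1.13723 ≈ 1.24336.
Total real return ≈ 24.3356%.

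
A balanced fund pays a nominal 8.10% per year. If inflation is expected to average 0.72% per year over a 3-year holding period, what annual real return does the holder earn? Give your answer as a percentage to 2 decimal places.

With constant rates the annual real return is the same each year: (1+8.10%)/(1+0.72%) − 1 = 0.07327.

7.33%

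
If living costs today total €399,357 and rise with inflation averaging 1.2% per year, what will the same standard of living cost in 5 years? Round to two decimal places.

Cumulative price-level factor: (1+1.2%)^5 ≈ 1.0614573839.
The nominal amount required is €399,357 scaled up by that factor.

€423,900.44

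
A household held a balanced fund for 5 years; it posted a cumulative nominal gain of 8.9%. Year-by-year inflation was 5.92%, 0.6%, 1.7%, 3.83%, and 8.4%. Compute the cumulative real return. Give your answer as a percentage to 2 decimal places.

-10.71%

Cumulative inflation factor: 1.0592 × 1.006 × 1.017 × 1.0383 × 1.084 ≈ 1.21969.
Nominal growth factor: 1.08900. Real growth factor = 1.08900 / 1.21969 ≈ 0.89285.
Total real return ≈ -10.7149%.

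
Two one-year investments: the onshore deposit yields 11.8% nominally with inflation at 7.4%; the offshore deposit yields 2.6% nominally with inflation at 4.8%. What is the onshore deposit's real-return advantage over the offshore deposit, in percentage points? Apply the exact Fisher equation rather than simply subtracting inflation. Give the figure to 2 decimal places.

6.20

The onshore deposit real return: 1.118/1.074 − 1 = 4.097%.
The offshore deposit real return: 1.026/1.048 − 1 = -2.099%.
Difference: 4.097 − (-2.099) = 6.196 pp.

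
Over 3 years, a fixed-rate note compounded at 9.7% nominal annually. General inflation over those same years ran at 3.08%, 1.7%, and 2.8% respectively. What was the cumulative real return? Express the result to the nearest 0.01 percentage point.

Cumulative inflation factor: 1.0308 × 1.017 × 1.028 ≈ 1.07768.
Nominal growth factor: 1.32014. Real growth factor = 1.32014 / 1.07768 ≈ 1.22499.
Total real return ≈ 22.4987%.

22.50%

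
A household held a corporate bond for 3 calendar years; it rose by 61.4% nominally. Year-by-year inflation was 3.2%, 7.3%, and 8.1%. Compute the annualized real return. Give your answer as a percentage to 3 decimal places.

10.476%

Cumulative inflation factor: 1.032 × 1.073 × 1.081 ≈ 1.19703.
Nominal growth factor: 1.61400. Real growth factor = 1.61400 / 1.19703 ≈ 1.34834.
Annualized: 1.34834^(1/3) − 1 ≈ 0.10476.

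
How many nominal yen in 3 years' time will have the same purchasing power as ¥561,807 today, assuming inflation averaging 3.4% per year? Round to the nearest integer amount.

Cumulative price-level factor: (1+3.4%)^3 = 1.105507304.
The nominal amount required is ¥561,807 scaled up by that factor.

¥621,082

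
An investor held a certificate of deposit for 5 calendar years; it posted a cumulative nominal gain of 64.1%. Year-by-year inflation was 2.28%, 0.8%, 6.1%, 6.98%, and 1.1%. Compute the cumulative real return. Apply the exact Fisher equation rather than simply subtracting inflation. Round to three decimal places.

38.704%

Cumulative inflation factor: 1.0228 × 1.008 × 1.061 × 1.0698 × 1.011 ≈ 1.18310.
Nominal growth factor: 1.64100. Real growth factor = 1.64100 / 1.18310 ≈ 1.38704.
Total real return ≈ 38.7037%.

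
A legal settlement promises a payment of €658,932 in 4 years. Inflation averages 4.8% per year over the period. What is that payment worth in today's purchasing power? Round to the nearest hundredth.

€546,255.05

Price-level factor over 4 years: (1 + 4.8%)^4 ≈ 1.2062716764.
Purchasing power today: €658,932 divided by that factor.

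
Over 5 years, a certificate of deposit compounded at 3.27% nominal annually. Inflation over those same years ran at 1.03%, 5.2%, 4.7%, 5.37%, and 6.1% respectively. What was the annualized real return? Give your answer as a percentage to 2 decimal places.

-1.14%

Cumulative inflation factor: 1.0103 × 1.052 × 1.047 × 1.0537 × 1.061 ≈ 1.24407.
Nominal growth factor: 1.17455. Real growth factor = 1.17455 / 1.24407 ≈ 0.94412.
Annualized: 0.94412^(1/5) − 1 ≈ -0.01144.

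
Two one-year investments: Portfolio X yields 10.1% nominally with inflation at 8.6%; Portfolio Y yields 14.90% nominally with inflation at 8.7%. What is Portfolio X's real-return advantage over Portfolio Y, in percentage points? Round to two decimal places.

-4.32

Portfolio X real return: 1.101/1.086 − 1 = 1.381%.
Portfolio Y real return: 1.1490/1.087 − 1 = 5.704%.
Difference: 1.381 − 5.704 = -4.323 pp.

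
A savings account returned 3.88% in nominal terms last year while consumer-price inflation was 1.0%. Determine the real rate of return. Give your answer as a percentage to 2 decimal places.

Real return via the Fisher equation: (1 + 3.88%)/(1 + 1.0%) − 1 = 1.0388/1.010 − 1 ≈ 0.02851.

2.85%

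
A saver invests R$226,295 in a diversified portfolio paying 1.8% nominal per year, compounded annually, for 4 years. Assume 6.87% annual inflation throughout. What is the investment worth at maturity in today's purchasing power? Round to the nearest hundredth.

R$186,312.86

Nominal value at maturity: R$226,295 × (1 + 1.8%)^4 ≈ R$243,033.46.
Price-level factor over 4 years: (1 + 6.87%)^4 ≈ 1.3044373863.
Dividing the nominal maturity value by the price-level factor gives the value in today's money.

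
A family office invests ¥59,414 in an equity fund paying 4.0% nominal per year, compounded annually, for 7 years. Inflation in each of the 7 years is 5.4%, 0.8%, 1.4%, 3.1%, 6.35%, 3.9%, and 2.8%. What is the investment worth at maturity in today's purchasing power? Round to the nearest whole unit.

¥61,970

Nominal value at maturity: ¥59,414 × (1 + 4.0%)^7 ≈ ¥78,185.
Price-level factor over 7 years: 1.054 × 1.008 × 1.014 × 1.031 × 1.0635 × 1.039 × 1.028 ≈ 1.2616646058.
Dividing the nominal maturity value by the price-level factor gives the value in today's money.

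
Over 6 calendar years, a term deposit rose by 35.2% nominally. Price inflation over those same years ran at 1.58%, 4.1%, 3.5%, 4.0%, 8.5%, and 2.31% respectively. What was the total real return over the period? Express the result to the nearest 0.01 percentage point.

7.00%

Cumulative inflation factor: 1.0158 × 1.041 × 1.035 × 1.040 × 1.085 × 1.0231 ≈ 1.26352.
Nominal growth factor: 1.35200. Real growth factor = 1.35200 / 1.26352 ≈ 1.07003.
Total real return ≈ 7.0031%.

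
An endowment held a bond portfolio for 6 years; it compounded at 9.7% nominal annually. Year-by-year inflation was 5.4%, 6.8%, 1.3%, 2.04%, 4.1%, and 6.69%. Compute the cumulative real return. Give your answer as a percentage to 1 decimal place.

34.9%

Cumulative inflation factor: 1.054 × 1.068 × 1.013 × 1.0204 × 1.041 × 1.0669 ≈ 1.29231.
Nominal growth factor: 1.74277. Real growth factor = 1.74277 / 1.29231 ≈ 1.34857.
Total real return ≈ 34.8570%.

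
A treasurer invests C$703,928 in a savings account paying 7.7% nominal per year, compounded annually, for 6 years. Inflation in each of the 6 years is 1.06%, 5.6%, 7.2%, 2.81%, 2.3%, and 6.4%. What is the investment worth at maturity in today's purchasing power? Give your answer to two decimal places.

C$858,088.03

Nominal value at maturity: C$703,928 × (1 + 7.7%)^6 ≈ C$1,098,556.66.
Price-level factor over 6 years: 1.0106 × 1.056 × 1.072 × 1.0281 × 1.023 × 1.064 ≈ 1.2802377185.
Dividing the nominal maturity value by the price-level factor gives the value in today's money.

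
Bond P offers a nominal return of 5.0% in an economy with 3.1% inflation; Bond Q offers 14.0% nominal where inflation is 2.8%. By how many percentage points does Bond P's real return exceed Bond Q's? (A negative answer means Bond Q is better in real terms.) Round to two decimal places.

-9.05

Bond P real return: 1.050/1.031 − 1 = 1.843%.
Bond Q real return: 1.140/1.028 − 1 = 10.895%.
Difference: 1.843 − 10.895 = -9.052 pp.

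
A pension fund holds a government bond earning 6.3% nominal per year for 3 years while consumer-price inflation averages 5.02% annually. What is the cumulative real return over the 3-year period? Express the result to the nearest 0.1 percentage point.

3.7%

The annual real rate is (1+6.3%)/(1+5.02%) − 1 = 1.2188%.
Compounded over 3 years: (1 + 0.012188)^3 − 1 ≈ 0.03701.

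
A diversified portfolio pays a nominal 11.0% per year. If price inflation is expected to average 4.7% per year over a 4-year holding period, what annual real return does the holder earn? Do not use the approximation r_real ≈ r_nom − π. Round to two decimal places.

With constant rates the annual real return is the same each year: (1+11.0%)/(1+4.7%) − 1 = 0.06017.

6.02%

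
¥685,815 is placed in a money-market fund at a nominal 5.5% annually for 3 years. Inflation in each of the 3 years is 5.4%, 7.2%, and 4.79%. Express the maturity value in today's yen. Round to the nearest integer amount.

Nominal value at maturity: ¥685,815 × (1 + 5.5%)^3 ≈ ¥805,312.
Price-level factor over 3 years: 1.054 × 1.072 × 1.0479 = 1.1840096352.
The maturity value deflated by that factor is the answer in today's purchasing power.

¥680,157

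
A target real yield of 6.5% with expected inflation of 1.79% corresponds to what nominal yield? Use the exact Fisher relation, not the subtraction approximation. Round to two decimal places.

By the Fisher equation, 1 + r_nom = (1 + 6.5%)(1 + 1.79%) = 1.065 × 1.0179 = 1.0840635.
So r_nom = 8.40635%.

8.41%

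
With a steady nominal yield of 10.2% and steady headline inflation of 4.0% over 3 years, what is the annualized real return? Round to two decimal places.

5.96%

With constant rates the annual real return is the same each year: (1+10.2%)/(1+4.0%) − 1 = 0.05962.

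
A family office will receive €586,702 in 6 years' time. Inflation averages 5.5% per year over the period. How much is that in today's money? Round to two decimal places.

Price-level factor over 6 years: (1 + 5.5%)^6 ≈ 1.3788428068.
Purchasing power today: €586,702 divided by that factor.

€425,503.18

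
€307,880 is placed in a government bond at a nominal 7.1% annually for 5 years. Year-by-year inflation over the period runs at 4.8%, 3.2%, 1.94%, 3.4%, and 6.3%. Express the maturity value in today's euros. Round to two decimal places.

€358,005.27

Nominal value at maturity: €307,880 × (1 + 7.1%)^5 ≈ €433,839.24.
Price-level factor over 5 years: 1.048 × 1.032 × 1.0194 × 1.034 × 1.063 ≈ 1.2118236180.
The maturity value deflated by that factor is the answer in today's purchasing power.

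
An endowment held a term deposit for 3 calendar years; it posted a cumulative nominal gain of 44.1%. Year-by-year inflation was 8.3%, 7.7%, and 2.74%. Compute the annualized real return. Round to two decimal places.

6.34%

Cumulative inflation factor: 1.083 × 1.077 × 1.0274 ≈ 1.19835.
Nominal growth factor: 1.44100. Real growth factor = 1.44100 / 1.19835 ≈ 1.20249.
Annualized: 1.20249^(1/3) − 1 ≈ 0.06339.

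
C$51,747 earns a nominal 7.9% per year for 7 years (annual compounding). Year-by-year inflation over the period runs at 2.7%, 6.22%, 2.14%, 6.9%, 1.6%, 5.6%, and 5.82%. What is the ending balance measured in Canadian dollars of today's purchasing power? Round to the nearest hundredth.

C$65,156.78

Nominal value at maturity: C$51,747 × (1 + 7.9%)^7 ≈ C$88,112.05.
Price-level factor over 7 years: 1.027 × 1.0622 × 1.0214 × 1.069 × 1.016 × 1.056 × 1.0582 ≈ 1.3523082040.
Dividing the nominal maturity value by the price-level factor gives the value in today's money.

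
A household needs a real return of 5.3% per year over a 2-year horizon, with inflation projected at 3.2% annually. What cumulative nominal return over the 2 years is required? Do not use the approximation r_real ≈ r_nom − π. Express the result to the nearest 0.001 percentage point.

Required annual nominal rate: (1+5.3%)(1+3.2%) − 1 = 8.6696%.
Cumulative over 2 years: (1 + 0.086696)^2 − 1 ≈ 0.18091.

18.091%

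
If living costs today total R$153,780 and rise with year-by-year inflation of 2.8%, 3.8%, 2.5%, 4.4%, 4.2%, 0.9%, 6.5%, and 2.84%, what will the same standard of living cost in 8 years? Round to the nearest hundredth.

R$202,201.91

Cumulative price-level factor: 1.028 × 1.038 × 1.025 × 1.044 × 1.042 × 1.009 × 1.065 × 1.0284 ≈ 1.3148778007.
The nominal amount required is R$153,780 scaled up by that factor.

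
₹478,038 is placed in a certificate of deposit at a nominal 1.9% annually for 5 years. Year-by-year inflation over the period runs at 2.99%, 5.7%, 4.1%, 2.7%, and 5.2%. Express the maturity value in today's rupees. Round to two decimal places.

₹428,969.47

Nominal value at maturity: ₹478,038 × (1 + 1.9%)^5 ≈ ₹525,210.43.
Price-level factor over 5 years: 1.0299 × 1.057 × 1.041 × 1.027 × 1.052 ≈ 1.2243538702.
The maturity value deflated by that factor is the answer in today's purchasing power.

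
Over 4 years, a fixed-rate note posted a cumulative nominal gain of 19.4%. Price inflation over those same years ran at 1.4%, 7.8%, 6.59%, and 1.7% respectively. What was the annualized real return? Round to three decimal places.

0.191%

Cumulative inflation factor: 1.014 × 1.078 × 1.0659 × 1.017 ≈ 1.18493.
Nominal growth factor: 1.19400. Real growth factor = 1.19400 / 1.18493 ≈ 1.00765.
Annualized: 1.00765^(1/4) − 1 ≈ 0.00191.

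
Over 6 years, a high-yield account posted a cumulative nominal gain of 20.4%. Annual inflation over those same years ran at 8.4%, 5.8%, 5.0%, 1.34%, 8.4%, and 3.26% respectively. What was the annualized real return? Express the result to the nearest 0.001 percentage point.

-2.082%

Cumulative inflation factor: 1.084 × 1.058 × 1.050 × 1.0134 × 1.084 × 1.0326 ≈ 1.36599.
Nominal growth factor: 1.20400. Real growth factor = 1.20400 / 1.36599 ≈ 0.88141.
Annualized: 0.88141^(1/6) − 1 ≈ -0.02082.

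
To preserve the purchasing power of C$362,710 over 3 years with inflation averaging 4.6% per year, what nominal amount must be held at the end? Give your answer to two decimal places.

C$415,101.77

Cumulative price-level factor: (1+4.6%)^3 = 1.144445336.
Multiplying C$362,710 by the price-level factor gives the future nominal sum.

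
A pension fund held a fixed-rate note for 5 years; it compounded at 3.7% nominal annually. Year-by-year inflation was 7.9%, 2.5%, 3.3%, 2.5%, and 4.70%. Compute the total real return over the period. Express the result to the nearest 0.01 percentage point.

-2.19%

Cumulative inflation factor: 1.079 × 1.025 × 1.033 × 1.025 × 1.0470 ≈ 1.22607.
Nominal growth factor: 1.19921. Real growth factor = 1.19921 / 1.22607 ≈ 0.97809.
Total real return ≈ -2.1913%.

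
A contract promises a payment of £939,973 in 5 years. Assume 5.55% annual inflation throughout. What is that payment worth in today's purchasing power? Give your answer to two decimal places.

£717,503.78

Price-level factor over 5 years: (1 + 5.55%)^5 ≈ 1.3100600050.
Purchasing power today: £939,973 divided by that factor.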